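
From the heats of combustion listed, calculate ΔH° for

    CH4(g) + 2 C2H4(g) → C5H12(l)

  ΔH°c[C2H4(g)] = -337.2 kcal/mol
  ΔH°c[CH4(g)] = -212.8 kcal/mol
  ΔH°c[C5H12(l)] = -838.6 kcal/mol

ΔH° = -48.6 kcal/mol

With combustion enthalpies, reactants minus products:
= [1·(-212.8) + 2·(-337.2)] − [1·(-838.6)]
= -48.6 kcal/mol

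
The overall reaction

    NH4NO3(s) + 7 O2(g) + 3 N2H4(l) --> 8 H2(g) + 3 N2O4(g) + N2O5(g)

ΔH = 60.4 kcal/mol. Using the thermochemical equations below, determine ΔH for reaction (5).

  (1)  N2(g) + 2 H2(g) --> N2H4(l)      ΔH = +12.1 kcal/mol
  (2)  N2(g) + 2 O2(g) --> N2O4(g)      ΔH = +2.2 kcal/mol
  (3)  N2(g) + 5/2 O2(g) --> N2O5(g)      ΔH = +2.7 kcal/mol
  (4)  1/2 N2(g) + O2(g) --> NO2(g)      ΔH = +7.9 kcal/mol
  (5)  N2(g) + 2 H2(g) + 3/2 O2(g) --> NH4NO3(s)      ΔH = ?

ΔH = -87.4 kcal/mol

(1) reversed and × 3 (N2H4(l) must end up as a reactant; scale by 3 for the 3 N2H4(l)): (-3)·(+12.1) = -36.3 kcal/mol
(2) × 3 (×3 to match 3 N2O4(g) in the target): (3)·(+2.2) = +6.6 kcal/mol
(3) as written (N2O5(g) already on the product side): +2.7 kcal/mol
(4): not needed (NO2(g) appears nowhere else).
(5) reversed (reverse to put NH4NO3(s) on the reactant side): contributes −x
+60.4 = (-36.3) + (+6.6) + (+2.7) − x
x = (+60.4 − (-27.0)) / (-1) = -87.4 kcal/mol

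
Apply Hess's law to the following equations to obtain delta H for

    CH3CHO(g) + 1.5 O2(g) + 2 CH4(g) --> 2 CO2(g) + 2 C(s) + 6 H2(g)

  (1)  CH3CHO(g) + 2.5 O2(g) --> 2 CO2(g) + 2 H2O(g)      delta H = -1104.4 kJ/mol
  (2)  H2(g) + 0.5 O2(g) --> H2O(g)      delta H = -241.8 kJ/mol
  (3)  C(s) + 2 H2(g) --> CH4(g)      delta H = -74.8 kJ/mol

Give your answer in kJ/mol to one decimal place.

(1) as written: -1104.4 kJ/mol
(2) reversed and × 2: (-2)·(-241.8) = +483.6 kJ/mol
(3) reversed and × 2: (-2)·(-74.8) = +149.6 kJ/mol
Combining the equations, delta H = (1)·(-1104.4) + (-2)·(-241.8) + (-2)·(-74.8) = -471.2 kJ/mol

delta H = -471.2 kJ/mol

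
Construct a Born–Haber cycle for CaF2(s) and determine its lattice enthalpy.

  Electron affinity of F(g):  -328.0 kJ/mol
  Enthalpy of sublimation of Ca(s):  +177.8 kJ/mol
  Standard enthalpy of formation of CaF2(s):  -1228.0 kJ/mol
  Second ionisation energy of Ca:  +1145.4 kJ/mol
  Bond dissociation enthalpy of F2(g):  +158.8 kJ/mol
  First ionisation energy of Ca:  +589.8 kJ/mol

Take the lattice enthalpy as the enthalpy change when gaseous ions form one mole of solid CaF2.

ΔHf° = 1·ΔHsub + 1·(ΣIE) + 1·D(F2) + 2·EA + U
-1228.0 = 1·(+177.8) + 1·(+1735.2) + 1·(+158.8) + 2·(-328.0) + U
U = -1228.0 − (+1415.8) = -2643.8 kJ/mol

U = -2643.8 kJ/mol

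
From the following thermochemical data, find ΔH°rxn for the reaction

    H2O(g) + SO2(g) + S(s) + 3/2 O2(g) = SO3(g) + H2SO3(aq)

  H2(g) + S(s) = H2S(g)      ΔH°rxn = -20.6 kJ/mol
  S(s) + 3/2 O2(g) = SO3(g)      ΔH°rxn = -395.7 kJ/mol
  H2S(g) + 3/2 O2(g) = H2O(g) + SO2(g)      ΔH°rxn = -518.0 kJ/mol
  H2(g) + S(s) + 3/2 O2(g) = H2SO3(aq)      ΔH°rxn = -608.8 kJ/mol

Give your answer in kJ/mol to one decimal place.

equation 1 reversed: +20.6 kJ/mol
equation 2 as written: -395.7 kJ/mol
equation 3 reversed: +518.0 kJ/mol
equation 4 as written: -608.8 kJ/mol
Summing the manipulated equations, ΔH°rxn = (+20.6) + (-395.7) + (+518.0) + (-608.8) = -465.9 kJ/mol

ΔH°rxn = -465.9 kJ/mol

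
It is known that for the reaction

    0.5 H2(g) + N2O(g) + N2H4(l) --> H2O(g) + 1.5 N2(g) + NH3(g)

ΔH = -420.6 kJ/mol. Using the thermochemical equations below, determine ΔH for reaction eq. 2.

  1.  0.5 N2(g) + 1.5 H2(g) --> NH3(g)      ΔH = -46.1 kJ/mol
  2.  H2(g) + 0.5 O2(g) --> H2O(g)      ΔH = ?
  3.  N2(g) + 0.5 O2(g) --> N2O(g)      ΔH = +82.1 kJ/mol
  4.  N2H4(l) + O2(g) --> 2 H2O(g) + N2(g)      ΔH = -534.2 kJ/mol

eq. 1 as written (NH3(g) already on the product side): -46.1 kJ/mol
eq. 2 reversed: contributes −x
eq. 3 reversed (N2O(g) must end up as a reactant): -82.1 kJ/mol
eq. 4 as written (N2H4(l) already on the reactant side): -534.2 kJ/mol
-420.6 = (-46.1) + (-82.1) + (-534.2) − x
x = (-420.6 − (-662.4)) / (-1) = -241.8 kJ/mol

ΔH = -241.8 kJ/mol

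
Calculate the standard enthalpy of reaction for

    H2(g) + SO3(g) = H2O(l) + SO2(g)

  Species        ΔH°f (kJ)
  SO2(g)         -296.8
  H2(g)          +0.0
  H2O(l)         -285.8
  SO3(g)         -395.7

ΔH° = -186.9 kJ

Products: 1·(-285.8) + 1·(-296.8) = -582.6
Reactants: 1·(+0.0) + 1·(-395.7) = -395.7
ΔH° = (-582.6) − (-395.7) = -186.9 kJ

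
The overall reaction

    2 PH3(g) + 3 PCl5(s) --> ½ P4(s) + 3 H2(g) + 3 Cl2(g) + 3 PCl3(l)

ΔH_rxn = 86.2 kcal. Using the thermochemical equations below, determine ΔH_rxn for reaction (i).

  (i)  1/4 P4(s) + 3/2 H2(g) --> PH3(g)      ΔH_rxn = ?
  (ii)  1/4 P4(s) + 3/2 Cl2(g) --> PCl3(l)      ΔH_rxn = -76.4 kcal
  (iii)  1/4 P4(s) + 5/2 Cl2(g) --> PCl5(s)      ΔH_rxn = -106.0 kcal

ΔH_rxn = 1.3 kcal

(i) reversed and × 2 (reverse to put PH3(g) on the reactant side; scale by 2 for the 2 PH3(g)): contributes −2·x
(ii) × 3 (×3 to match 3 PCl3(l) in the target): (3)·(-76.4) = -229.2 kcal
(iii) reversed and × 3 (PCl5(s) must end up as a reactant; ×3 to match 3 PCl5(s) in the target): (-3)·(-106.0) = +318.0 kcal
+86.2 = (-229.2) + (+318.0) − 2·x
x = (+86.2 − (+88.8)) / (-2) = 1.3 kcal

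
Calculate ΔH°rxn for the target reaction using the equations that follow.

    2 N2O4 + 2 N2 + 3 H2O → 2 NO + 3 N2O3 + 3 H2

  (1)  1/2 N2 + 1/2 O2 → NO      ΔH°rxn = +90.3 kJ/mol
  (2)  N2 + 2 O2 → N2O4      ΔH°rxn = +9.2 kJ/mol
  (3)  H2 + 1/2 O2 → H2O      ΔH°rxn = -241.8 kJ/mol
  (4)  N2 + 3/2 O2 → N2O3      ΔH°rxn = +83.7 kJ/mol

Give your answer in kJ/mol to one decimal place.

ΔH°rxn = 1138.7 kJ/mol

(1) × 2: (2)·(+90.3) = +180.6 kJ/mol
(2) reversed and × 2: (-2)·(+9.2) = -18.4 kJ/mol
(3) reversed and × 3: (-3)·(-241.8) = +725.4 kJ/mol
(4) × 3: (3)·(+83.7) = +251.1 kJ/mol
Since enthalpy is a state function, ΔH°rxn = (2)·(+90.3) + (-2)·(+9.2) + (-3)·(-241.8) + (3)·(+83.7) = 1138.7 kJ/mol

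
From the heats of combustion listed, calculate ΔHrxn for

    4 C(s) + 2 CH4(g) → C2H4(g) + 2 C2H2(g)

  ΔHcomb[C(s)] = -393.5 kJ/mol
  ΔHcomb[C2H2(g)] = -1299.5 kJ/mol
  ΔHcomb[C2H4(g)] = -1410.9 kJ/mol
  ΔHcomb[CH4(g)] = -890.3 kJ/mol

ΔHrxn = 655.3 kJ/mol

Using ΔH = Σ nΔHc°(reactants) − Σ nΔHc°(products):
= [4·(-393.5) + 2·(-890.3)] − [1·(-1410.9) + 2·(-1299.5)]
= 655.3 kJ/mol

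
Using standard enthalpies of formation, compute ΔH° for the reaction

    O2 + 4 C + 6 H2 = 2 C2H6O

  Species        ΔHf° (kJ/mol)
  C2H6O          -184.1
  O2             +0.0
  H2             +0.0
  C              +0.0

ΔH° = -368.2 kJ/mol

Products: 2·(-184.1) = -368.2
Reactants: 1·(+0.0) + 4·(+0.0) + 6·(+0.0) = +0.0
ΔH° = (-368.2) − (+0.0) = -368.2 kJ/mol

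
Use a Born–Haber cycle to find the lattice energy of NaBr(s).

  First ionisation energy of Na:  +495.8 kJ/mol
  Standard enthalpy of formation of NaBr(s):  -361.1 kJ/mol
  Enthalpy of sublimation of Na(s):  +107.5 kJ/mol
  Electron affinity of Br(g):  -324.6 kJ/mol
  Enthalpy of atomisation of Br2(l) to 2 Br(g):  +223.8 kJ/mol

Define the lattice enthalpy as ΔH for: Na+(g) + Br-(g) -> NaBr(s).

ΔHf° = 1·ΔHsub + 1·(ΣIE) + 1/2·D(Br2) + 1·EA + U
-361.1 = 1·(+107.5) + 1·(+495.8) + 1/2·(+223.8) + 1·(-324.6) + U
U = -361.1 − (+390.6) = -751.7 kJ/mol

U = -751.7 kJ/mol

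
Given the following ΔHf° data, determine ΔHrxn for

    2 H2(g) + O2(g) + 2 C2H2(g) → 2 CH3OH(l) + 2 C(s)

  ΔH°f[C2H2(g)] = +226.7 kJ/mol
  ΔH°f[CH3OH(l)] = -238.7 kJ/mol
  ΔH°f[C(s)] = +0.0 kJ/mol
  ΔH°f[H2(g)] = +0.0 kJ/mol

Products: 2·(-238.7) + 2·(+0.0) = -477.4
Reactants: 2·(+0.0) + 1·(+0.0) + 2·(+226.7) = +453.4
ΔHrxn = (-477.4) − (+453.4) = -930.8 kJ/mol

ΔHrxn = -930.8 kJ/mol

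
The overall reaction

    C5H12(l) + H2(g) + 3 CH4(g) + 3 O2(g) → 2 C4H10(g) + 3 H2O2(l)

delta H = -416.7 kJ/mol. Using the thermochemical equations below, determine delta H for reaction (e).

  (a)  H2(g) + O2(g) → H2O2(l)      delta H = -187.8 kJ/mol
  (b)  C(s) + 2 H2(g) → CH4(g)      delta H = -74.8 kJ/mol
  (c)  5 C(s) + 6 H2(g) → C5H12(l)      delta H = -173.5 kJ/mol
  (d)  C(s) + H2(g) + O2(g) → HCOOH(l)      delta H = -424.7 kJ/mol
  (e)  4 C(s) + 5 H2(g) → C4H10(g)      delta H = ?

(a) × 3 (×3 to match 3 H2O2(l) in the target): (3)·(-187.8) = -563.4 kJ/mol
(b) reversed and × 3 (CH4(g) must end up as a reactant; ×3 to match 3 CH4(g) in the target): (-3)·(-74.8) = +224.4 kJ/mol
(c) reversed (C5H12(l) must end up as a reactant): +173.5 kJ/mol
(d): not needed (HCOOH(l) appears nowhere else).
(e) × 2 (×2 to match 2 C4H10(g) in the target): contributes 2·x
-416.7 = (-563.4) + (+224.4) + (+173.5) + 2·x
x = (-416.7 − (-165.5)) / (2) = -125.6 kJ/mol

delta H = -125.6 kJ/mol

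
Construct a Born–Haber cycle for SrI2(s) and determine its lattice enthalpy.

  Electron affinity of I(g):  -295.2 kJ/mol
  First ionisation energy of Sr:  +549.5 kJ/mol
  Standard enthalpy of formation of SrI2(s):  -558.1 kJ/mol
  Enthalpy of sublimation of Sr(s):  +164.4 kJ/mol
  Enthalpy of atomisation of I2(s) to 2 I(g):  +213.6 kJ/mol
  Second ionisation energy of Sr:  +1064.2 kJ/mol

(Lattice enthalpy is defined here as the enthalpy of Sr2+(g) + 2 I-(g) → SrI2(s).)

ΔHf° = 1·ΔHsub + 1·(ΣIE) + 1·D(I2) + 2·EA + U
-558.1 = 1·(+164.4) + 1·(+1613.7) + 1·(+213.6) + 2·(-295.2) + U
U = -558.1 − (+1401.3) = -1959.4 kJ/mol

U = -1959.4 kJ/mol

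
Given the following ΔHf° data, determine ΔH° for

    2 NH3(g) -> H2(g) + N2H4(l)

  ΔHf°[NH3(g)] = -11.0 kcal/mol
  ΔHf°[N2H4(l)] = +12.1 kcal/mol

Products: 1·(+0.0) + 1·(+12.1) = +12.1
Reactants: 2·(-11.0) = -22.0
ΔH° = (+12.1) − (-22.0) = 34.1 kcal/mol

ΔH° = 34.1 kcal/mol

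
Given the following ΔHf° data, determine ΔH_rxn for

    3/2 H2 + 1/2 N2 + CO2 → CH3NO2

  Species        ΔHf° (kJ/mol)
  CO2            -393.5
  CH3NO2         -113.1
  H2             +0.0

ΔH°rxn = Σ nΔHf°(products) − Σ nΔHf°(reactants).
Products: 1·(-113.1) = -113.1
Reactants: 3/2·(+0.0) + 1/2·(+0.0) + 1·(-393.5) = -393.5
ΔH_rxn = (-113.1) − (-393.5) = 280.4 kJ/mol

ΔH_rxn = 280.4 kJ/mol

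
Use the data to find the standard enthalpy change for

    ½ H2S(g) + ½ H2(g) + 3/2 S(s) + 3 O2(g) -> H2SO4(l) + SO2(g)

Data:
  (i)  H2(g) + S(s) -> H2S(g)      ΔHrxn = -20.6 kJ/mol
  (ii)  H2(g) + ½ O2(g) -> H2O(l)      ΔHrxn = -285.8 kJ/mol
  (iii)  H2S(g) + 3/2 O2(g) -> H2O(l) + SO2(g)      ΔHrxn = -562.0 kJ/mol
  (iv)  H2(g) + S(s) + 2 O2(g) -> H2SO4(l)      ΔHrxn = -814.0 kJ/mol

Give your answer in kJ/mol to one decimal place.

ΔHrxn = -1100.5 kJ/mol

(i) × 1/2: (1/2)·(-20.6) = -10.3 kJ/mol
(ii) reversed: +285.8 kJ/mol
(iii) as written: -562.0 kJ/mol
(iv) as written: -814.0 kJ/mol
Since enthalpy is a state function, ΔHrxn = (1/2)·(-20.6) + (-1)·(-285.8) + (1)·(-562.0) + (1)·(-814.0) = -1100.5 kJ/mol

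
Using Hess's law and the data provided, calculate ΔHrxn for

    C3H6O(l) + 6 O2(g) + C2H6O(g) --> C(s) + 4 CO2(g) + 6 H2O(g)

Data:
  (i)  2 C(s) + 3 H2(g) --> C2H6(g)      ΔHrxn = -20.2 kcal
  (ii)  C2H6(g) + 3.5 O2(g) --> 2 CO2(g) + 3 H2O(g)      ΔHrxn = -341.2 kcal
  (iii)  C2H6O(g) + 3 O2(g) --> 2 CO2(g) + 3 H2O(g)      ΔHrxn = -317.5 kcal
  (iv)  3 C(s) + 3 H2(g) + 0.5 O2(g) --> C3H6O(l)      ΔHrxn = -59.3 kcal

ΔHrxn = -619.6 kcal

(i) as written: -20.2 kcal
(ii) as written: -341.2 kcal
(iii) as written: -317.5 kcal
(iv) reversed: +59.3 kcal
Summing the manipulated equations, ΔHrxn = (1)·(-20.2) + (1)·(-341.2) + (1)·(-317.5) + (-1)·(-59.3) = -619.6 kcal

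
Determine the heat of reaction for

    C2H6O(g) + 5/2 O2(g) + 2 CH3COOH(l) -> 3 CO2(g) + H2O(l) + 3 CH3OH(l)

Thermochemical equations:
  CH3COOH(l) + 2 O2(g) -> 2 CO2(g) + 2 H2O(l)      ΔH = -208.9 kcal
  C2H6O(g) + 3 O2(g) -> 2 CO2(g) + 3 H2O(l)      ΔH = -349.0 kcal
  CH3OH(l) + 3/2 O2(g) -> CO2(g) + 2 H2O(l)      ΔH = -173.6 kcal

ΔH = -246.0 kcal

equation 1 × 2 (×2 to match 2 CH3COOH(l) in the target): (2)·(-208.9) = -417.8 kcal
equation 2 as written (C2H6O(g) already on the reactant side): -349.0 kcal
equation 3 reversed and × 3 (CH3OH(l) must end up as a product; ×3 to match 3 CH3OH(l) in the target): (-3)·(-173.6) = +520.8 kcal
ΔH = (2)·(-208.9) + (1)·(-349.0) + (-3)·(-173.6) = -246.0 kcal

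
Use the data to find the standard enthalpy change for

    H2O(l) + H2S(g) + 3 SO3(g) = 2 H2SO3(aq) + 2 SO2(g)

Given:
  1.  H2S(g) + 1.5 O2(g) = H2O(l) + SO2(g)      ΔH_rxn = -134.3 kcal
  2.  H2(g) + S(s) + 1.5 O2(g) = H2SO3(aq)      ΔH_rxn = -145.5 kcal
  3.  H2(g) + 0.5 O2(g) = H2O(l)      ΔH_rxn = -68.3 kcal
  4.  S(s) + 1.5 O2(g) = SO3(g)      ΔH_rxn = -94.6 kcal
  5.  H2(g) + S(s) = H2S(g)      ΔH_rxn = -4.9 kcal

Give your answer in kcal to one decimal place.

ΔH_rxn = -75.8 kcal

eq. 1 × 2: (2)·(-134.3) = -268.6 kcal
eq. 2 × 2: (2)·(-145.5) = -291.0 kcal
eq. 3 reversed and × 3: (-3)·(-68.3) = +204.9 kcal
eq. 4 reversed and × 3: (-3)·(-94.6) = +283.8 kcal
eq. 5 as written: -4.9 kcal
Combining the equations, ΔH_rxn = (-268.6) + (-291.0) + (+204.9) + (+283.8) + (-4.9) = -75.8 kcal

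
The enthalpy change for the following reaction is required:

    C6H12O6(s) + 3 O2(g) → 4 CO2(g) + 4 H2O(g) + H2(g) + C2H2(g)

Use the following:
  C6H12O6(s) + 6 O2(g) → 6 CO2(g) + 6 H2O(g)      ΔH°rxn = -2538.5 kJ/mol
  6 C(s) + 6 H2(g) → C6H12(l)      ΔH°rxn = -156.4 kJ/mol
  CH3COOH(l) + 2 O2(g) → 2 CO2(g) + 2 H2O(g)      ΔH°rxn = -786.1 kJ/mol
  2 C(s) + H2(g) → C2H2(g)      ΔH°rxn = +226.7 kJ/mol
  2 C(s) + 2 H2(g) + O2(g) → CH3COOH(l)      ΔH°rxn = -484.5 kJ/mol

equation 1 as written: -2538.5 kJ/mol
equation 2: not needed.
equation 3 reversed: +786.1 kJ/mol
equation 4 as written: +226.7 kJ/mol
equation 5 reversed: +484.5 kJ/mol
Since enthalpy is a state function, ΔH°rxn = (-2538.5) + (+786.1) + (+226.7) + (+484.5) = -1041.2 kJ/mol

ΔH°rxn = -1041.2 kJ/mol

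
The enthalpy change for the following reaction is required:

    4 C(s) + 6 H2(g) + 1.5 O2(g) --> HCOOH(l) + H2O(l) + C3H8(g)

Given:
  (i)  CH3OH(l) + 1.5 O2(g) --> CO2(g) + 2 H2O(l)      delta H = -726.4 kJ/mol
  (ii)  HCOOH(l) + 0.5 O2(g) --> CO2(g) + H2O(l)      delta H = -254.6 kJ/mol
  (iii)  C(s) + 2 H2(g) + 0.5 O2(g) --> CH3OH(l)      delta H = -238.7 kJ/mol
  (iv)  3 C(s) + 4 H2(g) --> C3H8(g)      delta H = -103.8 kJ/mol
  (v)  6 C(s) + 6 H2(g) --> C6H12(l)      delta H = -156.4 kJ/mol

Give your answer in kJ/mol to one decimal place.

delta H = -814.3 kJ/mol

(i) as written: -726.4 kJ/mol
(ii) reversed (reverse to put HCOOH(l) on the product side): +254.6 kJ/mol
(iii) as written: -238.7 kJ/mol
(iv) as written (C3H8(g) already on the product side): -103.8 kJ/mol
(v): not needed (C6H12(l) appears nowhere else).
Summing the manipulated equations, delta H = (1)·(-726.4) + (-1)·(-254.6) + (1)·(-238.7) + (1)·(-103.8) = -814.3 kJ/mol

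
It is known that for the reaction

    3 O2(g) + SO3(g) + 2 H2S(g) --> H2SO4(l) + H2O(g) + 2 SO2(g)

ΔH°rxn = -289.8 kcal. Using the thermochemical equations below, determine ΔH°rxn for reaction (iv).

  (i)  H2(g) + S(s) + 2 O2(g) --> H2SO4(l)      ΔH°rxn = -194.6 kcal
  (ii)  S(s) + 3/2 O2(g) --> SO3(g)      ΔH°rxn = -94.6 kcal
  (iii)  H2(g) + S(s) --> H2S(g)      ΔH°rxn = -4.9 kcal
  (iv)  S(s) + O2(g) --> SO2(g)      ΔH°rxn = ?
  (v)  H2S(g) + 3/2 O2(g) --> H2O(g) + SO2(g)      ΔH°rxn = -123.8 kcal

(i) as written: -194.6 kcal
(ii) reversed: +94.6 kcal
(iii) reversed: +4.9 kcal
(iv) as written: contributes x
(v) as written: -123.8 kcal
-289.8 = (-194.6) + (+94.6) + (+4.9) + (-123.8) + x
x = (-289.8 − (-218.9)) / (1) = -70.9 kcal

ΔH°rxn = -70.9 kcal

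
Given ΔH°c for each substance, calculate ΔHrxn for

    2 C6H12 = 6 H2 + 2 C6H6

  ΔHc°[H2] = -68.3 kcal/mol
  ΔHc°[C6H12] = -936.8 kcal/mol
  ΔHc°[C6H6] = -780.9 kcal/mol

ΔHrxn = 98.0 kcal/mol

With combustion enthalpies, reactants minus products:
= [2·(-936.8)] − [6·(-68.3) + 2·(-780.9)]
= 98.0 kcal/mol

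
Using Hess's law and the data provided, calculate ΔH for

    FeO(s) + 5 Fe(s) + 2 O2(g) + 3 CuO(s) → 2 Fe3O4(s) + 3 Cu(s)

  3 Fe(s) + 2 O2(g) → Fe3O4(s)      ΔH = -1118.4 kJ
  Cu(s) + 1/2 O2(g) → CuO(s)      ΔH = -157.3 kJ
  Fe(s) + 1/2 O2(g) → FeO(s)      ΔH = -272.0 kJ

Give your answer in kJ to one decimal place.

equation 1 × 2 (scale by 2 for the 2 Fe3O4(s)): (2)·(-1118.4) = -2236.8 kJ
equation 2 reversed and × 3 (reverse to put CuO(s) on the reactant side; ×3 to match 3 CuO(s) in the target): (-3)·(-157.3) = +471.9 kJ
equation 3 reversed (reverse to put FeO(s) on the reactant side): +272.0 kJ
Summing the manipulated equations, ΔH = (-2236.8) + (+471.9) + (+272.0) = -1492.9 kJ

ΔH = -1492.9 kJ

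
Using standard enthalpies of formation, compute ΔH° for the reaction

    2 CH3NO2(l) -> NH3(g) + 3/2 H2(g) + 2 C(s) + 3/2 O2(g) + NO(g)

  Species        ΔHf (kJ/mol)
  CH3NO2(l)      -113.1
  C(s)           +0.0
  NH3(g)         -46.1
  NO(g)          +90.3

ΔH° = 270.4 kJ/mol

Products: 1·(-46.1) + 3/2·(+0.0) + 2·(+0.0) + 3/2·(+0.0) + 1·(+90.3) = +44.2
Reactants: 2·(-113.1) = -226.2
ΔH° = (+44.2) − (-226.2) = 270.4 kJ/mol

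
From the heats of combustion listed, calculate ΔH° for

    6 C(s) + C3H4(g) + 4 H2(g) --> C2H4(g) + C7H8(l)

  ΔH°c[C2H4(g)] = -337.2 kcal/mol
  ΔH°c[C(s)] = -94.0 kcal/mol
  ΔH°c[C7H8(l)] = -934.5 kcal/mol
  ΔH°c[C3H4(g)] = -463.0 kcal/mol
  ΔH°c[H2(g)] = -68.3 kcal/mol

With combustion enthalpies, reactants minus products:
= [6·(-94.0) + 1·(-463.0) + 4·(-68.3)] − [1·(-337.2) + 1·(-934.5)]
= -28.5 kcal/mol

ΔH° = -28.5 kcal/mol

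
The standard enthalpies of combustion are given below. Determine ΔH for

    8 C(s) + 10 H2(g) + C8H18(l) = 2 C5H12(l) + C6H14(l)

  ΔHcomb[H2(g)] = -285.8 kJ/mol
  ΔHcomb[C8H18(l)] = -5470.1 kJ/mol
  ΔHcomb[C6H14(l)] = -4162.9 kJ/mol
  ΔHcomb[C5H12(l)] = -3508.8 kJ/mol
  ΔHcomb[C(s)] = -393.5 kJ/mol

With combustion enthalpies, reactants minus products:
= [8·(-393.5) + 10·(-285.8) + 1·(-5470.1)] − [2·(-3508.8) + 1·(-4162.9)]
= -295.6 kJ/mol

ΔH = -295.6 kJ/mol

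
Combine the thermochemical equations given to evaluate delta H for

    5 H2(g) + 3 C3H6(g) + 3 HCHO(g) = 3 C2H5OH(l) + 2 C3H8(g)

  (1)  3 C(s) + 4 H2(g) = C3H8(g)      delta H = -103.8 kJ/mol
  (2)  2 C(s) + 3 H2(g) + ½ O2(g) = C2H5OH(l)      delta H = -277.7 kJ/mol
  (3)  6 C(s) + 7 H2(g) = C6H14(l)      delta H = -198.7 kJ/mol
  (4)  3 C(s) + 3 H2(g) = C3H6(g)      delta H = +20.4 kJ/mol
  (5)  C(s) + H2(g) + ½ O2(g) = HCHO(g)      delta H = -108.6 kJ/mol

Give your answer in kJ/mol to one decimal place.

(1) × 2: (2)·(-103.8) = -207.6 kJ/mol
(2) × 3: (3)·(-277.7) = -833.1 kJ/mol
(3): not needed.
(4) reversed and × 3: (-3)·(+20.4) = -61.2 kJ/mol
(5) reversed and × 3: (-3)·(-108.6) = +325.8 kJ/mol
delta H = (2)·(-103.8) + (3)·(-277.7) + (-3)·(+20.4) + (-3)·(-108.6) = -776.1 kJ/mol

delta H = -776.1 kJ/mol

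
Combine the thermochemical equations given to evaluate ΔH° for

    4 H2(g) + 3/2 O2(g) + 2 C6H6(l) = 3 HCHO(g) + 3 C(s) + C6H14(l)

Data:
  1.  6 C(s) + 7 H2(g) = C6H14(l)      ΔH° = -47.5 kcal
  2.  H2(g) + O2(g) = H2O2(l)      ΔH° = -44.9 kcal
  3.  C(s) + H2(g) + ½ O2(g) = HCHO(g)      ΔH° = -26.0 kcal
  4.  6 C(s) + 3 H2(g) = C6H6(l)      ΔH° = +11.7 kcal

ΔH° = -148.9 kcal

eq. 1 as written (C6H14(l) already on the product side): -47.5 kcal
eq. 2: not needed (H2O2(l) appears nowhere else).
eq. 3 × 3 (×3 to match 3 HCHO(g) in the target): (3)·(-26.0) = -78.0 kcal
eq. 4 reversed and × 2 (C6H6(l) must end up as a reactant; scale by 2 for the 2 C6H6(l)): (-2)·(+11.7) = -23.4 kcal
Summing the manipulated equations, ΔH° = (-47.5) + (-78.0) + (-23.4) = -148.9 kcal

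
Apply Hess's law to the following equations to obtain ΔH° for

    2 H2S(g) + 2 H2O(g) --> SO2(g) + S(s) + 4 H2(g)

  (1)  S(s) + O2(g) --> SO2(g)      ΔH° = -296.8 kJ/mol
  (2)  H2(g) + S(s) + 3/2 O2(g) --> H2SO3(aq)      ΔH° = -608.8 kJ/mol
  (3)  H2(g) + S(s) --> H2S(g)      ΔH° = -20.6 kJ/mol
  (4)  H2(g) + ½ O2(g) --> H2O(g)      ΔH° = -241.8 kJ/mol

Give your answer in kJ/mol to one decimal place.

ΔH° = 228.0 kJ/mol

(1) as written: -296.8 kJ/mol
(2): not needed.
(3) reversed and × 2: (-2)·(-20.6) = +41.2 kJ/mol
(4) reversed and × 2: (-2)·(-241.8) = +483.6 kJ/mol
ΔH° = (1)·(-296.8) + (-2)·(-20.6) + (-2)·(-241.8) = 228.0 kJ/mol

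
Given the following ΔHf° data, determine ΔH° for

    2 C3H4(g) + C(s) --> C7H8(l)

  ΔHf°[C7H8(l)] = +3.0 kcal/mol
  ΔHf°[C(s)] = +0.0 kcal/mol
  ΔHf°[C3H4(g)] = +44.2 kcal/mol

ΔH° = -85.4 kcal/mol

Products: 1·(+3.0) = +3.0
Reactants: 2·(+44.2) + 1·(+0.0) = +88.4
ΔH° = (+3.0) − (+88.4) = -85.4 kcal/mol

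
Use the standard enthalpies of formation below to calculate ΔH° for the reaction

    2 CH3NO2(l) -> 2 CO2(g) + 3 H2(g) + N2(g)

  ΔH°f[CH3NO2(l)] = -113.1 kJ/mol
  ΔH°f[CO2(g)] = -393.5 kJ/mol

Products: 2·(-393.5) + 3·(+0.0) + 1·(+0.0) = -787.0
Reactants: 2·(-113.1) = -226.2
ΔH° = (-787.0) − (-226.2) = -560.8 kJ/mol

ΔH° = -560.8 kJ/mol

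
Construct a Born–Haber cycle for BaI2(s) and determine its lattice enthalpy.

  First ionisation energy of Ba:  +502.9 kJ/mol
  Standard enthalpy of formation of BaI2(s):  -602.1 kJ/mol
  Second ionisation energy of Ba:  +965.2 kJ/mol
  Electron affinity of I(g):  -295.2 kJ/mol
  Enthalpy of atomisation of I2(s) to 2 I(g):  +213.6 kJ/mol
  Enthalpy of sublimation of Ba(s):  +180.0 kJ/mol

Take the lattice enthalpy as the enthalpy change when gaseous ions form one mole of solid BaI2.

ΔHf° = 1·ΔHsub + 1·(ΣIE) + 1·D(I2) + 2·EA + U
-602.1 = 1·(+180.0) + 1·(+1468.1) + 1·(+213.6) + 2·(-295.2) + U
U = -602.1 − (+1271.3) = -1873.4 kJ/mol

U = -1873.4 kJ/mol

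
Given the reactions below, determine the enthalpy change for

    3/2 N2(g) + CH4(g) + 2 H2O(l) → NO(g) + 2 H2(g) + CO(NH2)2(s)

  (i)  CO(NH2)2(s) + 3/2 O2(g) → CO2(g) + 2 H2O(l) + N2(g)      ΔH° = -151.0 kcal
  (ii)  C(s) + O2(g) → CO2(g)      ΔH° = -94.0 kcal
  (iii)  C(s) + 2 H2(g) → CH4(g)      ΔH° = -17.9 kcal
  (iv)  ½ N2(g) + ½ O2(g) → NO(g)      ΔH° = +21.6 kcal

ΔH° = 96.5 kcal

(i) reversed (CO(NH2)2(s) must end up as a product): +151.0 kcal
(ii) as written: -94.0 kcal
(iii) reversed (reverse to put CH4(g) on the reactant side): +17.9 kcal
(iv) as written (NO(g) already on the product side): +21.6 kcal
Since enthalpy is a state function, ΔH° = (-1)·(-151.0) + (1)·(-94.0) + (-1)·(-17.9) + (1)·(+21.6) = 96.5 kcal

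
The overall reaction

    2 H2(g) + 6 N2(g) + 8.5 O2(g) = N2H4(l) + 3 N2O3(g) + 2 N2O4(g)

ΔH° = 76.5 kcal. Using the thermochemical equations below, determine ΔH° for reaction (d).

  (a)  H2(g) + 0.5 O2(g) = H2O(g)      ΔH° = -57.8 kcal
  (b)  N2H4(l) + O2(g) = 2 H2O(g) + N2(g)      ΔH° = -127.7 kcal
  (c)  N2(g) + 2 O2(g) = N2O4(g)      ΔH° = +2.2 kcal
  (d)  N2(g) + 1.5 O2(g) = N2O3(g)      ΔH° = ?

ΔH° = 20.0 kcal

(a) × 2 (scale by 2 for the 2 H2(g)): (2)·(-57.8) = -115.6 kcal
(b) reversed (N2H4(l) must end up as a product): +127.7 kcal
(c) × 2 (scale by 2 for the 2 N2O4(g)): (2)·(+2.2) = +4.4 kcal
(d) × 3 (×3 to match 3 N2O3(g) in the target): contributes 3·x
+76.5 = (-115.6) + (+127.7) + (+4.4) + 3·x
x = (+76.5 − (+16.5)) / (3) = 20.0 kcal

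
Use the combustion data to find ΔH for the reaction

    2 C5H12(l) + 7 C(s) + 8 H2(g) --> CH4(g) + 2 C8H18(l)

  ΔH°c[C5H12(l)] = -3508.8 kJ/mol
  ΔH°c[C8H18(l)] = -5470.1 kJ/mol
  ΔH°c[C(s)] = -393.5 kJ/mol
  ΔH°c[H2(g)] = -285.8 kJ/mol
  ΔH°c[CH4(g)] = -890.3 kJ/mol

Using ΔH = Σ nΔHc°(reactants) − Σ nΔHc°(products):
= [2·(-3508.8) + 7·(-393.5) + 8·(-285.8)] − [1·(-890.3) + 2·(-5470.1)]
= -228.0 kJ/mol

ΔH = -228.0 kJ/mol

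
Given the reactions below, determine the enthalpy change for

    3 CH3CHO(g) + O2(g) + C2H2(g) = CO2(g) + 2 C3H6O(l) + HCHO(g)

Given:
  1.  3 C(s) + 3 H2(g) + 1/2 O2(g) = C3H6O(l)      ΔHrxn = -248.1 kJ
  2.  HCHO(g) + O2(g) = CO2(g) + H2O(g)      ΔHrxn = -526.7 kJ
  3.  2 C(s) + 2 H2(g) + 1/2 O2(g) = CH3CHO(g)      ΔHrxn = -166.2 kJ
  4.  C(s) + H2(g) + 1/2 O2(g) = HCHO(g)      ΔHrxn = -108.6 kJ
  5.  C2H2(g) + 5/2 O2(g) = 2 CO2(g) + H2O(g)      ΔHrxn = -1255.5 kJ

ΔHrxn = -726.4 kJ

eq. 1 × 2 (scale by 2 for the 2 C3H6O(l)): (2)·(-248.1) = -496.2 kJ
eq. 2 reversed: +526.7 kJ
eq. 3 reversed and × 3 (CH3CHO(g) must end up as a reactant; scale by 3 for the 3 CH3CHO(g)): (-3)·(-166.2) = +498.6 kJ
eq. 4: not needed.
eq. 5 as written (C2H2(g) already on the reactant side): -1255.5 kJ
Combining the equations, ΔHrxn = (2)·(-248.1) + (-1)·(-526.7) + (-3)·(-166.2) + (1)·(-1255.5) = -726.4 kJ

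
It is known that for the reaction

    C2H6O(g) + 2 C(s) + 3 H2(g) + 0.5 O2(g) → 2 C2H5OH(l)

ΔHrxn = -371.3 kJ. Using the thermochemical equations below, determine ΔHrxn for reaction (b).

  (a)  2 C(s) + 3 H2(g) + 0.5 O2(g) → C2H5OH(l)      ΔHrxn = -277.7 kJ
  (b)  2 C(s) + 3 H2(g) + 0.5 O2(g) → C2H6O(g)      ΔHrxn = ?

ΔHrxn = -184.1 kJ

(a) × 2 (scale by 2 for the 2 C2H5OH(l)): (2)·(-277.7) = -555.4 kJ
(b) reversed (reverse to put C2H6O(g) on the reactant side): contributes −x
-371.3 = (-555.4) − x
x = (-371.3 − (-555.4)) / (-1) = -184.1 kJ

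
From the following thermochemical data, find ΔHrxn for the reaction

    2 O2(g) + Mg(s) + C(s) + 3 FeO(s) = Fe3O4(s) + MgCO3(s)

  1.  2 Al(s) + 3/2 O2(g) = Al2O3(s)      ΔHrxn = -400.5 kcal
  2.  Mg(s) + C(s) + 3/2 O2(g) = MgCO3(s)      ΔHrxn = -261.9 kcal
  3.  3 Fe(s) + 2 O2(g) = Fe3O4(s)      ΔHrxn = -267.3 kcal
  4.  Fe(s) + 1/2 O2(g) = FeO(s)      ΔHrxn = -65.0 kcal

ΔHrxn = -334.2 kcal

eq. 1: not needed (Al(s) appears nowhere else).
eq. 2 as written (MgCO3(s) already on the product side): -261.9 kcal
eq. 3 as written (Fe3O4(s) already on the product side): -267.3 kcal
eq. 4 reversed and × 3 (reverse to put FeO(s) on the reactant side; ×3 to match 3 FeO(s) in the target): (-3)·(-65.0) = +195.0 kcal
ΔHrxn = (1)·(-261.9) + (1)·(-267.3) + (-3)·(-65.0) = -334.2 kcal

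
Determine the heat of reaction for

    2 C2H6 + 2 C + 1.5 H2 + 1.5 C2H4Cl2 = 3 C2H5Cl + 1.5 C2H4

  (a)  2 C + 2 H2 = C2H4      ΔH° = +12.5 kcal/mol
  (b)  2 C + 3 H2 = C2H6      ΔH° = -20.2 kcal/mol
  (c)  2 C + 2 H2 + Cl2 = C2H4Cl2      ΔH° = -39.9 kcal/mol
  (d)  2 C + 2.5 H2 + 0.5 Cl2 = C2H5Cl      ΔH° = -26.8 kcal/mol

(a) × 3/2: (3/2)·(+12.5) = +18.75 kcal/mol
(b) reversed and × 2: (-2)·(-20.2) = +40.4 kcal/mol
(c) reversed and × 3/2: (-3/2)·(-39.9) = +59.85 kcal/mol
(d) × 3: (3)·(-26.8) = -80.4 kcal/mol
Combining the equations, ΔH° = (+18.75) + (+40.4) + (+59.85) + (-80.4) = 38.6 kcal/mol

ΔH° = 38.6 kcal/mol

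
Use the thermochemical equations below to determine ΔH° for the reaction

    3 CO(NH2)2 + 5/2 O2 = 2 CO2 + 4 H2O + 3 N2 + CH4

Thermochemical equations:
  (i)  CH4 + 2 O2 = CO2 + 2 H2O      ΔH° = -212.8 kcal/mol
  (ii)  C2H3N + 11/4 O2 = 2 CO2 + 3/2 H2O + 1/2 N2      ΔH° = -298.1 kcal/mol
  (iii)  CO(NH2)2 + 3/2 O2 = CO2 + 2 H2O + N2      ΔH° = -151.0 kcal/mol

(i) reversed (reverse to put CH4 on the product side): +212.8 kcal/mol
(ii): not needed (C2H3N appears nowhere else).
(iii) × 3 (scale by 3 for the 3 CO(NH2)2): (3)·(-151.0) = -453.0 kcal/mol
Combining the equations, ΔH° = (+212.8) + (-453.0) = -240.2 kcal/mol

ΔH° = -240.2 kcal/mol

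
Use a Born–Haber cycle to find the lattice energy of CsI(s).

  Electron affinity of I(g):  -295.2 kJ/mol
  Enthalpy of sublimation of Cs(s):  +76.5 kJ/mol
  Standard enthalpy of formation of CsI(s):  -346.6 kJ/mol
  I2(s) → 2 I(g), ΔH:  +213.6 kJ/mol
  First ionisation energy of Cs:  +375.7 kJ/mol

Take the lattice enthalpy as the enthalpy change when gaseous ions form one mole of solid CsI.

U = -610.4 kJ/mol

ΔHf° = 1·ΔHsub + 1·(ΣIE) + 1/2·D(I2) + 1·EA + U
-346.6 = 1·(+76.5) + 1·(+375.7) + 1/2·(+213.6) + 1·(-295.2) + U
U = -346.6 − (+263.8) = -610.4 kJ/mol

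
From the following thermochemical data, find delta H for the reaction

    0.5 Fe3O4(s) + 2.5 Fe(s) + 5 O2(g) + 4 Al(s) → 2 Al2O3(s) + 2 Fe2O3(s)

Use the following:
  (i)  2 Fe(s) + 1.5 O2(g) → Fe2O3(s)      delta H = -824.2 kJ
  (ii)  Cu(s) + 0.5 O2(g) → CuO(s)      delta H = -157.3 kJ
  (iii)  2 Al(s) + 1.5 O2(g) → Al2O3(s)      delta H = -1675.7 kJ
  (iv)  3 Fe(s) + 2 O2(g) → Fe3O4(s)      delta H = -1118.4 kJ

(i) × 2: (2)·(-824.2) = -1648.4 kJ
(ii): not needed.
(iii) × 2: (2)·(-1675.7) = -3351.4 kJ
(iv) reversed and × 1/2: (-1/2)·(-1118.4) = +559.2 kJ
delta H = (2)·(-824.2) + (2)·(-1675.7) + (-1/2)·(-1118.4) = -4440.6 kJ

delta H = -4440.6 kJ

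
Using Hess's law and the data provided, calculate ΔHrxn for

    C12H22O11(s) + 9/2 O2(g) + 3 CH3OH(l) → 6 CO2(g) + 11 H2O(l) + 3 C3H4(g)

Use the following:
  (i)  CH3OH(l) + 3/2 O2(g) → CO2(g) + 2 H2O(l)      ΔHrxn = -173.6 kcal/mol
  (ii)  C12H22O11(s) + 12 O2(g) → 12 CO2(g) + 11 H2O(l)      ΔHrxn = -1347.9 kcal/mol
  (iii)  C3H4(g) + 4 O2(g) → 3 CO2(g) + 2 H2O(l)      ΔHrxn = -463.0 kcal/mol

ΔHrxn = -479.7 kcal/mol

(i) × 3: (3)·(-173.6) = -520.8 kcal/mol
(ii) as written: -1347.9 kcal/mol
(iii) reversed and × 3: (-3)·(-463.0) = +1389.0 kcal/mol
Since enthalpy is a state function, ΔHrxn = (-520.8) + (-1347.9) + (+1389.0) = -479.7 kcal/mol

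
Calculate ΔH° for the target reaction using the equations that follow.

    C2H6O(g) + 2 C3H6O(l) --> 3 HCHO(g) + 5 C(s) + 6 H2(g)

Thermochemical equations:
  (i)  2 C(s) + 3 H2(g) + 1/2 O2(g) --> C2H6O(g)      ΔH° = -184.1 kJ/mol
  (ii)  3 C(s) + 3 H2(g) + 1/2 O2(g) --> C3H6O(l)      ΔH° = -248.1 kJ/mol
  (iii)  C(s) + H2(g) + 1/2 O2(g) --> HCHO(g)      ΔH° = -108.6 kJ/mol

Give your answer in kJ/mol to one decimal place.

ΔH° = 354.5 kJ/mol

(i) reversed (reverse to put C2H6O(g) on the reactant side): +184.1 kJ/mol
(ii) reversed and × 2 (C3H6O(l) must end up as a reactant; scale by 2 for the 2 C3H6O(l)): (-2)·(-248.1) = +496.2 kJ/mol
(iii) × 3 (×3 to match 3 HCHO(g) in the target): (3)·(-108.6) = -325.8 kJ/mol
Since enthalpy is a state function, ΔH° = (-1)·(-184.1) + (-2)·(-248.1) + (3)·(-108.6) = 354.5 kJ/mol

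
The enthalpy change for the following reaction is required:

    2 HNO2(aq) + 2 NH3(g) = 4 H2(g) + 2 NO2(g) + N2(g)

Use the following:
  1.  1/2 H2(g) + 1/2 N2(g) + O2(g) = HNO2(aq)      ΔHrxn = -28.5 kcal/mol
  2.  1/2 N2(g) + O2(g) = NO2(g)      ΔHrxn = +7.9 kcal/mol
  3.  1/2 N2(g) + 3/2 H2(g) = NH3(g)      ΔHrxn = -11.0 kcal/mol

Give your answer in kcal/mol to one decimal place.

ΔHrxn = 94.8 kcal/mol

eq. 1 reversed and × 2: (-2)·(-28.5) = +57.0 kcal/mol
eq. 2 × 2: (2)·(+7.9) = +15.8 kcal/mol
eq. 3 reversed and × 2: (-2)·(-11.0) = +22.0 kcal/mol
Since enthalpy is a state function, ΔHrxn = (+57.0) + (+15.8) + (+22.0) = 94.8 kcal/mol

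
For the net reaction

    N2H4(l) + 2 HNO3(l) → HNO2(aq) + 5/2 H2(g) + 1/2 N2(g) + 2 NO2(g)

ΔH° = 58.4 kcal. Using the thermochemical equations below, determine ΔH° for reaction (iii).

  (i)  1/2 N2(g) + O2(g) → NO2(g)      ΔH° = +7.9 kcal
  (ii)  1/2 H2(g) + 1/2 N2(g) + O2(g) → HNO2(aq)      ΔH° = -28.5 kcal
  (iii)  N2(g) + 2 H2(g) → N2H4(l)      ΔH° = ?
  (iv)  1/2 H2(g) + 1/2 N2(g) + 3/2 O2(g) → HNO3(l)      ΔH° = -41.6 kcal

ΔH° = 12.1 kcal

(i) × 2: (2)·(+7.9) = +15.8 kcal
(ii) as written: -28.5 kcal
(iii) reversed: contributes −x
(iv) reversed and × 2: (-2)·(-41.6) = +83.2 kcal
+58.4 = (+15.8) + (-28.5) + (+83.2) − x
x = (+58.4 − (+70.5)) / (-1) = 12.1 kcal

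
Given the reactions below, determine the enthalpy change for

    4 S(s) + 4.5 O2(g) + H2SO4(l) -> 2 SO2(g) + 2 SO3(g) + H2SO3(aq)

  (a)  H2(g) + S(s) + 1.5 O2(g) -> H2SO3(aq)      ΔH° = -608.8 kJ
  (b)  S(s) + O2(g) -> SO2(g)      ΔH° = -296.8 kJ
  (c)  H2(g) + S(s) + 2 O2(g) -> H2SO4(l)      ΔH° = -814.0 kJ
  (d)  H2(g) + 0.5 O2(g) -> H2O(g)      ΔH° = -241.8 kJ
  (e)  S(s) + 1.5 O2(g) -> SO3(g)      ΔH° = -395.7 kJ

ΔH° = -1179.8 kJ

(a) as written (H2SO3(aq) already on the product side): -608.8 kJ
(b) × 2 (×2 to match 2 SO2(g) in the target): (2)·(-296.8) = -593.6 kJ
(c) reversed (H2SO4(l) must end up as a reactant): +814.0 kJ
(d): not needed (H2O(g) appears nowhere else).
(e) × 2 (scale by 2 for the 2 SO3(g)): (2)·(-395.7) = -791.4 kJ
Combining the equations, ΔH° = (1)·(-608.8) + (2)·(-296.8) + (-1)·(-814.0) + (2)·(-395.7) = -1179.8 kJ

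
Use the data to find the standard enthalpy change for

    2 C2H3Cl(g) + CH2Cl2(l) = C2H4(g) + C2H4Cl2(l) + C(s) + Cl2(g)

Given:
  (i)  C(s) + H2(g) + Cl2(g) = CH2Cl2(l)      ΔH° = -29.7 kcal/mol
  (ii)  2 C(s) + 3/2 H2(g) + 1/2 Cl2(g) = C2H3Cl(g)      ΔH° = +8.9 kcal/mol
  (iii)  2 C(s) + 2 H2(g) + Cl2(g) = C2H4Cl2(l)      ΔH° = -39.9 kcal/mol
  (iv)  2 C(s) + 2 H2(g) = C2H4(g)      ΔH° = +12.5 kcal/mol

(i) reversed: +29.7 kcal/mol
(ii) reversed and × 2: (-2)·(+8.9) = -17.8 kcal/mol
(iii) as written: -39.9 kcal/mol
(iv) as written: +12.5 kcal/mol
Summing the manipulated equations, ΔH° = (-1)·(-29.7) + (-2)·(+8.9) + (1)·(-39.9) + (1)·(+12.5) = -15.5 kcal/mol

ΔH° = -15.5 kcal/mol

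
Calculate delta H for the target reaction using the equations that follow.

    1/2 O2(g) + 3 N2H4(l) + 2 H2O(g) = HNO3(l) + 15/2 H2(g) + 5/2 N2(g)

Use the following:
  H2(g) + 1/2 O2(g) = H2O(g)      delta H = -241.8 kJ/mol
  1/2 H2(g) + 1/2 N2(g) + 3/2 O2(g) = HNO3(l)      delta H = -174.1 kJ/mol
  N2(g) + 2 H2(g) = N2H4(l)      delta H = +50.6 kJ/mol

equation 1 reversed and × 2 (reverse to put H2O(g) on the reactant side; ×2 to match 2 H2O(g) in the target): (-2)·(-241.8) = +483.6 kJ/mol
equation 2 as written (HNO3(l) already on the product side): -174.1 kJ/mol
equation 3 reversed and × 3 (N2H4(l) must end up as a reactant; scale by 3 for the 3 N2H4(l)): (-3)·(+50.6) = -151.8 kJ/mol
delta H = (+483.6) + (-174.1) + (-151.8) = 157.7 kJ/mol

delta H = 157.7 kJ/mol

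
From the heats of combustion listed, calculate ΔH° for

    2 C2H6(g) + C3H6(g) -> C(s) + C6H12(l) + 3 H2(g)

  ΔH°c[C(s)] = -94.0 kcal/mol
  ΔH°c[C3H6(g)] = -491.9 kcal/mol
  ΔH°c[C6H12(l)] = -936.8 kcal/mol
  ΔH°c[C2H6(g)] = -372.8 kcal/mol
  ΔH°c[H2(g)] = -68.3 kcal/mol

ΔH° = -1.8 kcal/mol

With combustion enthalpies, reactants minus products:
= [2·(-372.8) + 1·(-491.9)] − [1·(-94.0) + 1·(-936.8) + 3·(-68.3)]
= -1.8 kcal/mol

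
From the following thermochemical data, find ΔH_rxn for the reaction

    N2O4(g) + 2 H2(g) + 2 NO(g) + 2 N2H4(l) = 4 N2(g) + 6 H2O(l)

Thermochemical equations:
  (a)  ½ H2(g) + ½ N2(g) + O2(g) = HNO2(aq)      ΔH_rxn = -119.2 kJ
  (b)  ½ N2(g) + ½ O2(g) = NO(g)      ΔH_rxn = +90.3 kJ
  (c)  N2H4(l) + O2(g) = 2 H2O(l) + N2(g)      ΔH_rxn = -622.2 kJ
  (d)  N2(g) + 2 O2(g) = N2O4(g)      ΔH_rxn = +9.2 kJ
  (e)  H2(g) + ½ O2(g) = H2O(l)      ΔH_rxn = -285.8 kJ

ΔH_rxn = -2005.8 kJ

(a): not needed.
(b) reversed and × 2: (-2)·(+90.3) = -180.6 kJ
(c) × 2: (2)·(-622.2) = -1244.4 kJ
(d) reversed: -9.2 kJ
(e) × 2: (2)·(-285.8) = -571.6 kJ
ΔH_rxn = (-2)·(+90.3) + (2)·(-622.2) + (-1)·(+9.2) + (2)·(-285.8) = -2005.8 kJ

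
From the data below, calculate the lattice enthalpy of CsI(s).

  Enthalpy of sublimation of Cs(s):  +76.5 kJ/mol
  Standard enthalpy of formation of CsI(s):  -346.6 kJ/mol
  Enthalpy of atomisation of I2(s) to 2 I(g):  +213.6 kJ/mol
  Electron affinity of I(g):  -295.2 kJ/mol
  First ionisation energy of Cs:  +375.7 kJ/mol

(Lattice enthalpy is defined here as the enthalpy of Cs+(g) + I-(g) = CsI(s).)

ΔHf° = 1·ΔHsub + 1·(ΣIE) + 1/2·D(I2) + 1·EA + U
-346.6 = 1·(+76.5) + 1·(+375.7) + 1/2·(+213.6) + 1·(-295.2) + U
U = -346.6 − (+263.8) = -610.4 kJ/mol

U = -610.4 kJ/mol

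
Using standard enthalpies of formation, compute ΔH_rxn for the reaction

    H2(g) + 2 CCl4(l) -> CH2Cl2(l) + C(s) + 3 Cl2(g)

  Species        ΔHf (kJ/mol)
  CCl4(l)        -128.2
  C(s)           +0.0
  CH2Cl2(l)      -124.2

ΔH_rxn = 132.2 kJ/mol

Products: 1·(-124.2) + 1·(+0.0) + 3·(+0.0) = -124.2
Reactants: 1·(+0.0) + 2·(-128.2) = -256.4
ΔH_rxn = (-124.2) − (-256.4) = 132.2 kJ/mol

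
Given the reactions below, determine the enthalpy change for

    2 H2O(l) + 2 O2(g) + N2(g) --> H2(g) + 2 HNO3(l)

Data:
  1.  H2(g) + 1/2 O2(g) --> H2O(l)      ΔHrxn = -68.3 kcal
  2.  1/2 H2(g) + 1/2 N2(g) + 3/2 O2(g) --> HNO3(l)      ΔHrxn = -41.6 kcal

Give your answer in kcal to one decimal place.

eq. 1 reversed and × 2 (H2O(l) must end up as a reactant; ×2 to match 2 H2O(l) in the target): (-2)·(-68.3) = +136.6 kcal
eq. 2 × 2 (scale by 2 for the 2 HNO3(l)): (2)·(-41.6) = -83.2 kcal
Summing the manipulated equations, ΔHrxn = (+136.6) + (-83.2) = 53.4 kcal

ΔHrxn = 53.4 kcal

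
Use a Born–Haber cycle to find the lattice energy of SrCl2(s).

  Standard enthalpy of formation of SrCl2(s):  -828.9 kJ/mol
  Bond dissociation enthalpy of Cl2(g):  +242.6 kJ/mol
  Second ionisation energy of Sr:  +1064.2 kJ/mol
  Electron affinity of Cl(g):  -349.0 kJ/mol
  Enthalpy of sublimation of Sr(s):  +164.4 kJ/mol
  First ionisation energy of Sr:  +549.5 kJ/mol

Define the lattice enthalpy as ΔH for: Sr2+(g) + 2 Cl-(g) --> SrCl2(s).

U = -2151.6 kJ/mol

ΔHf° = 1·ΔHsub + 1·(ΣIE) + 1·D(Cl2) + 2·EA + U
-828.9 = 1·(+164.4) + 1·(+1613.7) + 1·(+242.6) + 2·(-349.0) + U
U = -828.9 − (+1322.7) = -2151.6 kJ/mol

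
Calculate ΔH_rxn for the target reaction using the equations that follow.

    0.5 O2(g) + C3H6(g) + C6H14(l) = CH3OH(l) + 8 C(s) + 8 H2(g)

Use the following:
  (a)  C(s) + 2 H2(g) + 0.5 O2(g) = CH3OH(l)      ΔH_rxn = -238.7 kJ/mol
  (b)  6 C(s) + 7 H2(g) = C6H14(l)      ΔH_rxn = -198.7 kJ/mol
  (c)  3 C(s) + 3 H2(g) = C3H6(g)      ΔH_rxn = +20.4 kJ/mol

ΔH_rxn = -60.4 kJ/mol

(a) as written (CH3OH(l) already on the product side): -238.7 kJ/mol
(b) reversed (C6H14(l) must end up as a reactant): +198.7 kJ/mol
(c) reversed (C3H6(g) must end up as a reactant): -20.4 kJ/mol
Since enthalpy is a state function, ΔH_rxn = (-238.7) + (+198.7) + (-20.4) = -60.4 kJ/mol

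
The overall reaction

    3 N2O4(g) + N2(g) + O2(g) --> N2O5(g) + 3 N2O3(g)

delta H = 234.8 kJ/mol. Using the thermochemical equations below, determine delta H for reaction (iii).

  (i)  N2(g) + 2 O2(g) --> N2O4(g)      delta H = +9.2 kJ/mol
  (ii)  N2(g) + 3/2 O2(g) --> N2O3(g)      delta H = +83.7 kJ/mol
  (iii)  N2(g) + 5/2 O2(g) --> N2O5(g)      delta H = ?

delta H = 11.3 kJ/mol

(i) reversed and × 3: (-3)·(+9.2) = -27.6 kJ/mol
(ii) × 3: (3)·(+83.7) = +251.1 kJ/mol
(iii) as written: contributes x
+234.8 = (-27.6) + (+251.1) + x
x = (+234.8 − (+223.5)) / (1) = 11.3 kJ/mol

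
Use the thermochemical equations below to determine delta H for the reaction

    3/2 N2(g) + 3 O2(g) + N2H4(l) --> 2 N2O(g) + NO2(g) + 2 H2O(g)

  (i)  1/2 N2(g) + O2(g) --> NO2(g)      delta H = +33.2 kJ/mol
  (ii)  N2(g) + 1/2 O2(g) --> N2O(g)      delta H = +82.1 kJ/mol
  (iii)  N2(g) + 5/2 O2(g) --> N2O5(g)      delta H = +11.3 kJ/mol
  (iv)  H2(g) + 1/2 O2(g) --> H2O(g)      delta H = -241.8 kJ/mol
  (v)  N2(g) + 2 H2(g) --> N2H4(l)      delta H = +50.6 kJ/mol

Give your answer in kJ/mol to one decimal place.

(i) as written: +33.2 kJ/mol
(ii) × 2: (2)·(+82.1) = +164.2 kJ/mol
(iii): not needed.
(iv) × 2: (2)·(-241.8) = -483.6 kJ/mol
(v) reversed: -50.6 kJ/mol
By Hess's law, delta H = (+33.2) + (+164.2) + (-483.6) + (-50.6) = -336.8 kJ/mol

delta H = -336.8 kJ/mol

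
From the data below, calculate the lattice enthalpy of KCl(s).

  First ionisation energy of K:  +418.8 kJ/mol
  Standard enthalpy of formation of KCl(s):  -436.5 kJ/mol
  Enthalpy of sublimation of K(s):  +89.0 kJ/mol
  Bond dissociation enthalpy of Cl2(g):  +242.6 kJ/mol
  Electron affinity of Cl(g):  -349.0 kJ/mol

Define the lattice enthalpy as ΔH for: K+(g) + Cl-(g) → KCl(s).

U = -716.6 kJ/mol

ΔHf° = 1·ΔHsub + 1·(ΣIE) + 1/2·D(Cl2) + 1·EA + U
-436.5 = 1·(+89.0) + 1·(+418.8) + 1/2·(+242.6) + 1·(-349.0) + U
U = -436.5 − (+280.1) = -716.6 kJ/mol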